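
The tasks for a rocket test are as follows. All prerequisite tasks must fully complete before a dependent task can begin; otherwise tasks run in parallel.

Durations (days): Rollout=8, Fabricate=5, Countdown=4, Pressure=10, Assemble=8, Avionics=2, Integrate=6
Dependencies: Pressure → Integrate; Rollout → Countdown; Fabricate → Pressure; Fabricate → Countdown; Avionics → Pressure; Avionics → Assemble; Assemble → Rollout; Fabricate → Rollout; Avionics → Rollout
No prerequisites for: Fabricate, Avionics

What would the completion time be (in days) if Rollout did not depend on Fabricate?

22

Before: longest chain Avionics→Assemble→Rollout→Countdown = 2+8+8+4 = 22, finish 22.
Dropping Fabricate→Rollout doesn't change Rollout's earliest start (10); another predecessor still binds.
After: Avionics→Assemble→Rollout→Countdown = 2+8+8+4 = 22 → 22 days.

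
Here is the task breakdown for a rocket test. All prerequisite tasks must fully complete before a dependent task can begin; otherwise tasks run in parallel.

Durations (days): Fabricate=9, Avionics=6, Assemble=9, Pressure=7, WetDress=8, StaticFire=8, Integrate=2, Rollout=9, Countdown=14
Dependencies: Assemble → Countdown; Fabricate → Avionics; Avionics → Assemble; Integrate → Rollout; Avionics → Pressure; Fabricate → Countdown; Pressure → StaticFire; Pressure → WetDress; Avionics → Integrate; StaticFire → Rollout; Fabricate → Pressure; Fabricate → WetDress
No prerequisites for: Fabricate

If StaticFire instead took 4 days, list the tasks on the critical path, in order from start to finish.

Fabricate, Avionics, Assemble, Countdown

As given, the longest chain is Fabricate→Avionics→Pressure→StaticFire→Rollout = 9+6+7+8+9 = 39, so the finish is 39 days.
StaticFire lies on that path, so at 4 days the path becomes 35 days.
Now Fabricate→Avionics→Assemble→Countdown = 9+6+9+14 = 38 is longest, so the finish becomes 38 days.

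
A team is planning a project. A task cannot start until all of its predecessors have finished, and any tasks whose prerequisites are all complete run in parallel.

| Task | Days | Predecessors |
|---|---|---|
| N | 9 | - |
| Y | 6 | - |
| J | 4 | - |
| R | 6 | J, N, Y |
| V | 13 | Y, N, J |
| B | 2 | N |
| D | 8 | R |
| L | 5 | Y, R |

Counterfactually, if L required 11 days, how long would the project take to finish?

26

As given, the longest chain is N→R→D = 9+6+8 = 23, so the finish is 23 days.
The longest path through L is only 20 days, so L has float 3.
Now N→R→L = 9+6+11 = 26 is longest, so the finish becomes 26 days.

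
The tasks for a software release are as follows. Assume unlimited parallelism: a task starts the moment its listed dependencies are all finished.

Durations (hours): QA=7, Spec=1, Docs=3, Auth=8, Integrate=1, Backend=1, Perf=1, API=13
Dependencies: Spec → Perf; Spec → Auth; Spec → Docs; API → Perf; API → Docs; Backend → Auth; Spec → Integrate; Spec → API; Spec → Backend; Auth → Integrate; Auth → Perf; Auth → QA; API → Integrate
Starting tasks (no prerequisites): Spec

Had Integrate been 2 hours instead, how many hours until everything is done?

As given, the longest chain is Spec→Backend→Auth→QA = 1+1+8+7 = 17, so the finish is 17 hours.
The longest path through Integrate is only 15 hours, so Integrate has float 2.
No other chain overtakes it, so the finish is 17 hours.

17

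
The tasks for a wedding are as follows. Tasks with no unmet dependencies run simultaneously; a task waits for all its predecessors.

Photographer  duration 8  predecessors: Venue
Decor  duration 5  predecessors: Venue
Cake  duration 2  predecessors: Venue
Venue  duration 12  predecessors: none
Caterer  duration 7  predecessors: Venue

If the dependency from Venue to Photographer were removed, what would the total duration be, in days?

19

Before: longest chain Venue→Photographer = 12+8 = 20, finish 20.
Without Venue→Photographer, Photographer's earliest start moves from 12 to 0.
New critical path: Venue→Caterer = 12+7 = 19 ⇒ 19 days.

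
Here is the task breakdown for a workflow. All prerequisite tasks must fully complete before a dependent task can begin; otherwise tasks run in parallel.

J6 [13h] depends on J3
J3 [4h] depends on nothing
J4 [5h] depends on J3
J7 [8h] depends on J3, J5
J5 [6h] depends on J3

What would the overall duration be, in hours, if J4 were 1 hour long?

Actual critical path: J3→J5→J7 = 4+6+8 = 18 ⇒ 18 hours.
J4 has 9 hours of float (longest path through it is 9).
The critical path is still J3→J5→J7; finish is now 18 hours.

18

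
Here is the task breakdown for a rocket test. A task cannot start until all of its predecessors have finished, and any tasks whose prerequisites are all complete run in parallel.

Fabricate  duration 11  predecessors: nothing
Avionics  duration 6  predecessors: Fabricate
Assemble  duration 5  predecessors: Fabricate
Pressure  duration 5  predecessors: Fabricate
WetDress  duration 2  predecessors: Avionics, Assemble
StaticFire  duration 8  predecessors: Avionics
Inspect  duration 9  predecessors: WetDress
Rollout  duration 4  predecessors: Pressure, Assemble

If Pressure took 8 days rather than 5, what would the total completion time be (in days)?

28

The binding path is Fabricate→Avionics→WetDress→Inspect = 11+6+2+9 = 28; finish at 28 days.
Pressure is off the critical path — its longest chain is 20 days, giving 8 of slack.
That remains the longest chain; total 28 days.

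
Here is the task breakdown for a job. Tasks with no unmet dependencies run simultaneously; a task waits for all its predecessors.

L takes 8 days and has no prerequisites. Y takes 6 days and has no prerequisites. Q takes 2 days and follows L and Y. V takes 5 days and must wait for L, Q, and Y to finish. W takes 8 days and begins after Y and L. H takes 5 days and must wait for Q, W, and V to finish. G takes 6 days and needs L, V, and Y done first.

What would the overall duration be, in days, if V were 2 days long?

As given, the longest chain is L→Q→V→G = 8+2+5+6 = 21, so the finish is 21 days.
Since V is critical, the -3 change carries straight to that chain (now 18 days).
Now L→W→H = 8+8+5 = 21 is longest, so the finish becomes 21 days.

21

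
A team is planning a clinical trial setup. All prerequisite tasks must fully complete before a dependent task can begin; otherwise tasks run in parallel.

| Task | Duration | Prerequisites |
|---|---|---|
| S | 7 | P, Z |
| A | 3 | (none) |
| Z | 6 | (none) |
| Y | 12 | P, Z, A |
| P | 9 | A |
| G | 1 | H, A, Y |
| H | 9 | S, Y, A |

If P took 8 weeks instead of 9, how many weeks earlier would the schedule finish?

The binding path is A→P→Y→H→G = 3+9+12+9+1 = 34; finish at 34 weeks.
Since P is critical, the -1 change carries straight to that chain (now 33 weeks).
No other chain overtakes it, so the finish is 33 weeks.
Change in finish: 33 − 34 = -1 weeks.

1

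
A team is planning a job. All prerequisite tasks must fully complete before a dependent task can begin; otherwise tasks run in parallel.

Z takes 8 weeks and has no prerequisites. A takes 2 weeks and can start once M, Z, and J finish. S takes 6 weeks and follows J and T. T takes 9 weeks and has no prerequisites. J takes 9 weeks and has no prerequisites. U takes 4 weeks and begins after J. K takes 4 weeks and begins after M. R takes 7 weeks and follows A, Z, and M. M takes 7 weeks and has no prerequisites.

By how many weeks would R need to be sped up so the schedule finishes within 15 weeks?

Current finish: 18 weeks; target: 15.
R is on every critical path, so each week cut from R cuts the finish by one (this holds down to a finish of 15).
Need 18 − 15 = 3 weeks off R → R becomes 4 weeks, finish becomes 15.

3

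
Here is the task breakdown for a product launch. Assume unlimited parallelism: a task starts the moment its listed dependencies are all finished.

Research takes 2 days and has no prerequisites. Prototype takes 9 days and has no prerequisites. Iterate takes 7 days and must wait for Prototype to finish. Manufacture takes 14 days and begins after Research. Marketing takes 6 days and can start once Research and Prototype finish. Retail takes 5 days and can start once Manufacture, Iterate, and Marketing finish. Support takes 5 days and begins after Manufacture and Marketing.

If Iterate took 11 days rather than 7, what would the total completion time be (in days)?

25

The binding path is Prototype→Iterate→Retail = 9+7+5 = 21; finish at 21 days.
Iterate lies on that path, so at 11 days the path becomes 25 days.
That remains the longest chain; total 25 days.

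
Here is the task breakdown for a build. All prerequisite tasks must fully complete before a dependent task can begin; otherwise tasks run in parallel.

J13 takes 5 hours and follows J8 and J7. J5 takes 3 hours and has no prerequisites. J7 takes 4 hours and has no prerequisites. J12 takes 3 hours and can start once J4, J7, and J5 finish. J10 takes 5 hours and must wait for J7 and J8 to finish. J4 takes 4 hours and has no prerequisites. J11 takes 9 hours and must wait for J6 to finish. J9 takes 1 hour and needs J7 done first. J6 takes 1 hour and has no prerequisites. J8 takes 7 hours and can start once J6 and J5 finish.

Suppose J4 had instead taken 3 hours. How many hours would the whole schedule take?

15

Actual critical path: J5→J8→J10 = 3+7+5 = 15 ⇒ 15 hours.
J4 has 8 hours of float (longest path through it is 7).
That remains the longest chain; total 15 hours.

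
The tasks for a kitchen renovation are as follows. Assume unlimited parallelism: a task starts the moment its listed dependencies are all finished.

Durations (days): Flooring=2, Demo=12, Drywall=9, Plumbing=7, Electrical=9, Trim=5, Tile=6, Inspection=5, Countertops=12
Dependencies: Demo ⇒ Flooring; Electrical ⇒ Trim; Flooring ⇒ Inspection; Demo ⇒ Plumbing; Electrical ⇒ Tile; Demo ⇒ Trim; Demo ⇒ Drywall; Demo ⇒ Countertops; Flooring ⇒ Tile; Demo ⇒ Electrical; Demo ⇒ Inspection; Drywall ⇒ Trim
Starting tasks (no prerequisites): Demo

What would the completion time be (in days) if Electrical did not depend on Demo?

With the dependency in place, Demo→Electrical→Tile = 12+9+6 = 27 sets the finish at 27 days.
Without Demo→Electrical, Electrical's earliest start moves from 12 to 0.
After: Demo→Drywall→Trim = 12+9+5 = 26 → 26 days.

26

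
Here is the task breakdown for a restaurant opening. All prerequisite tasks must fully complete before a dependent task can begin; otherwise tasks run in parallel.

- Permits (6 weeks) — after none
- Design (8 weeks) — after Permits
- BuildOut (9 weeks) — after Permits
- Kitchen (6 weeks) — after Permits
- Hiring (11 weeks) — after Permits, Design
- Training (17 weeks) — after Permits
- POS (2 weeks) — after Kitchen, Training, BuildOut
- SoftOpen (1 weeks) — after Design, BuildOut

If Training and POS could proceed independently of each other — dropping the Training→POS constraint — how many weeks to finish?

With the dependency in place, Permits→Design→Hiring = 6+8+11 = 25 sets the finish at 25 weeks.
Without Training→POS, POS's earliest start moves from 23 to 15.
The longest chain is now Permits→Design→Hiring = 6+8+11 = 25, so the job takes 25 weeks.

25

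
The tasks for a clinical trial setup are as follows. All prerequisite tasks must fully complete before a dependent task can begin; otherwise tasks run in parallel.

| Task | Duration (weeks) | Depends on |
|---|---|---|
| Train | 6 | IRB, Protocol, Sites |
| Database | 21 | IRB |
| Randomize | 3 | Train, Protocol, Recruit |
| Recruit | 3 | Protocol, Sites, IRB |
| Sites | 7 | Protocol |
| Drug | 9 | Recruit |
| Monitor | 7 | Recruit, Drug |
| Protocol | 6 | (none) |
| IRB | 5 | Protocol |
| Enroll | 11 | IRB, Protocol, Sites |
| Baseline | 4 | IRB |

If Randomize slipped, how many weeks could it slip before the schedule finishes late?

10

Critical path: Protocol→IRB→Database = 6+5+21 = 32, so the finish is 32 weeks.
Longest path through Randomize: 22 weeks (earliest finish 22, latest finish 32).
Float = 32 − 22 = 10.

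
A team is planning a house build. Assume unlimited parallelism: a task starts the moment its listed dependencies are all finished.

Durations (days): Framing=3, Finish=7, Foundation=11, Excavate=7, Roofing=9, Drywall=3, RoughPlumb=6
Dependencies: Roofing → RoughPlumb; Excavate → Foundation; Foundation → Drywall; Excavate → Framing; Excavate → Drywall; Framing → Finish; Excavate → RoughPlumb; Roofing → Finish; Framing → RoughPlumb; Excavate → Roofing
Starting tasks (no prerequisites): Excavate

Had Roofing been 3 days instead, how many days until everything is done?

21

As given, the longest chain is Excavate→Roofing→Finish = 7+9+7 = 23, so the finish is 23 days.
Roofing lies on that path, so at 3 days the path becomes 17 days.
New critical path: Excavate→Foundation→Drywall = 7+11+3 = 21 ⇒ 21 days.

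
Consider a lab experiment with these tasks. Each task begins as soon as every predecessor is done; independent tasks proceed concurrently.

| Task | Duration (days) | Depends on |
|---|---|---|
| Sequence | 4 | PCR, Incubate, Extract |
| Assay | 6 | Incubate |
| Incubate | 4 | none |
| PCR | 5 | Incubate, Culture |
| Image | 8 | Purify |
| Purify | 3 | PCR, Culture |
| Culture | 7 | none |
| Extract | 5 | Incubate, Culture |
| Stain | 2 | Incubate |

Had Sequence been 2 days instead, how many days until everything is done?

As given, the longest chain is Culture→PCR→Purify→Image = 7+5+3+8 = 23, so the finish is 23 days.
Sequence is off the critical path — its longest chain is 16 days, giving 7 of slack.
The critical path is still Culture→PCR→Purify→Image; finish is now 23 days.

23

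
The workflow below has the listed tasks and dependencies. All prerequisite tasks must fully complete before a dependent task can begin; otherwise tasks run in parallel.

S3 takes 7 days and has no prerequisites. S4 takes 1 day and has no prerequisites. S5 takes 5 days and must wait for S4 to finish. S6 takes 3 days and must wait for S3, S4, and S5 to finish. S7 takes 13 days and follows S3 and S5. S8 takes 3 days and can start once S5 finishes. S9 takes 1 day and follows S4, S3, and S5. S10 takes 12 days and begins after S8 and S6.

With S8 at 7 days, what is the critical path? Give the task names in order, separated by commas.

Critical path before the change: S3→S6→S10 = 7+3+12 = 22 giving 22 days.
S8 is off the critical path — its longest chain is 21 days, giving 1 of slack.
New critical path: S4→S5→S8→S10 = 1+5+7+12 = 25 ⇒ 25 days.

S4, S5, S8, S10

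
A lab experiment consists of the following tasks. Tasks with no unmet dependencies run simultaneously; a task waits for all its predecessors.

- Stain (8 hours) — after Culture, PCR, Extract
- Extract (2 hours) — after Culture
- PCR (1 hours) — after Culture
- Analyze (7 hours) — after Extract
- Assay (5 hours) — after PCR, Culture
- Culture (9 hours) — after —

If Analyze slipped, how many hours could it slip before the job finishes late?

Critical path: Culture→Extract→Stain = 9+2+8 = 19, so the finish is 19 hours.
Longest path through Analyze: 18 hours (earliest finish 18, latest finish 19).
Float = 19 − 18 = 1.

1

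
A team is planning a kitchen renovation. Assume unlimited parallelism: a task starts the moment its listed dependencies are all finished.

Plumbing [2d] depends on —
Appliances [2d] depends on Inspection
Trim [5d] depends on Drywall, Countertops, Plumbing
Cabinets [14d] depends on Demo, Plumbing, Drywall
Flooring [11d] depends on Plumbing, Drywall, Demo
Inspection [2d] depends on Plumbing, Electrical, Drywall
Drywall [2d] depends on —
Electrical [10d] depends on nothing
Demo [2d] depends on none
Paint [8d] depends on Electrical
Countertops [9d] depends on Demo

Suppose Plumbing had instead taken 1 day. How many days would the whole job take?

18

The binding path is Electrical→Paint = 10+8 = 18; finish at 18 days.
The longest path through Plumbing is only 16 days, so Plumbing has float 2.
No other chain overtakes it, so the finish is 18 days.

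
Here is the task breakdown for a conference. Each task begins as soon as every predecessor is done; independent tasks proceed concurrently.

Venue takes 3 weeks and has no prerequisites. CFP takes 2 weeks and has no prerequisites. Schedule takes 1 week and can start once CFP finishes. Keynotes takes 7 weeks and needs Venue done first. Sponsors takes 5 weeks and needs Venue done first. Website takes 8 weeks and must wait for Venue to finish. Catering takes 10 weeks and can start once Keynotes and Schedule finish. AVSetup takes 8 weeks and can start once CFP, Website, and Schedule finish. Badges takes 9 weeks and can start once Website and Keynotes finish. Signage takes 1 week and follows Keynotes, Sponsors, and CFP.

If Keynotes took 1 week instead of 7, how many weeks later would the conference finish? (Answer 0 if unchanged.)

0

Critical path before the change: Venue→Keynotes→Catering = 3+7+10 = 20 giving 20 weeks.
Keynotes lies on that path, so at 1 week the path becomes 14 weeks.
Now Venue→Website→Badges = 3+8+9 = 20 is longest, so the finish becomes 20 weeks.
Change in finish: 20 − 20 = +0 weeks.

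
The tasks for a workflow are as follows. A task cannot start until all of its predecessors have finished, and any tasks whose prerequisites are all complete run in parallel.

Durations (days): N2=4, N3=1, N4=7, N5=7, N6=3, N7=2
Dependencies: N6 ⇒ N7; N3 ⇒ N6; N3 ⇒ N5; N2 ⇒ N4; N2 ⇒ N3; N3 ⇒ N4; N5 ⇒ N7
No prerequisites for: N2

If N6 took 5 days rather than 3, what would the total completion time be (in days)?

Critical path before the change: N2→N3→N5→N7 = 4+1+7+2 = 14 giving 14 days.
N6 is off the critical path — its longest chain is 10 days, giving 4 of slack.
The critical path is still N2→N3→N5→N7; finish is now 14 days.

14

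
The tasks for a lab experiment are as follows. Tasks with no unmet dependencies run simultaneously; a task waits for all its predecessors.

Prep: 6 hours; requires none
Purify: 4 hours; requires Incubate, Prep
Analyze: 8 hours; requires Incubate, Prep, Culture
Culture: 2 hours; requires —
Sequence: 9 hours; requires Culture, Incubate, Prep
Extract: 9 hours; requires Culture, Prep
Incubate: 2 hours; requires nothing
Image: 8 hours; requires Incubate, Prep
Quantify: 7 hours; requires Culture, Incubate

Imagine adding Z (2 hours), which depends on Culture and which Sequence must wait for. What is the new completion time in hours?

15

Originally the project takes 15 hours.
With Z inserted, Sequence now waits for max(Culture, Incubate, Prep, Z).
New critical path: Prep→Extract = 6+9 = 15 ⇒ 15 hours.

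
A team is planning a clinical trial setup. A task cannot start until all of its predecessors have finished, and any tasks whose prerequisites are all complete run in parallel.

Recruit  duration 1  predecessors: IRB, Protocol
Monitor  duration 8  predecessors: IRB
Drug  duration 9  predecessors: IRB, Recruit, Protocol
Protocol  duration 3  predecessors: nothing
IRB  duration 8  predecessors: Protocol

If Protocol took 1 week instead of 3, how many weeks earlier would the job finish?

2

The binding path is Protocol→IRB→Recruit→Drug = 3+8+1+9 = 21; finish at 21 weeks.
Since Protocol is critical, the -2 change carries straight to that chain (now 19 weeks).
That remains the longest chain; total 19 weeks.
Change in finish: 19 − 21 = -2 weeks.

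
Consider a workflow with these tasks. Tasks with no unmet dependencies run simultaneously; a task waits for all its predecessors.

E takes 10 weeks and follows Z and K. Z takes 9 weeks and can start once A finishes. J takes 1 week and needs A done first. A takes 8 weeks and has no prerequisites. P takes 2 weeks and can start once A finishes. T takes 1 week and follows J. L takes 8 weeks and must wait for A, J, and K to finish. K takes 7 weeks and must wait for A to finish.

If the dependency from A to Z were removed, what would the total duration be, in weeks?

25

Original critical path: A→Z→E = 8+9+10 = 27 ⇒ 27 weeks.
Without A→Z, Z's earliest start moves from 8 to 0.
The longest chain is now A→K→E = 8+7+10 = 25, so the project takes 25 weeks.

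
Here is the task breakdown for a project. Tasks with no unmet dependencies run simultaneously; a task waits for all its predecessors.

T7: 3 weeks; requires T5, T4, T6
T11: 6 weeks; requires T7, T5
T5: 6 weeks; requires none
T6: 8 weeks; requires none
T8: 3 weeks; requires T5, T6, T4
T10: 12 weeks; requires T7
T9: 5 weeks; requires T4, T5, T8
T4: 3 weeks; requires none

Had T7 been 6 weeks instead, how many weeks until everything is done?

As given, the longest chain is T6→T7→T10 = 8+3+12 = 23, so the finish is 23 weeks.
T7 lies on that path, so at 6 weeks the path becomes 26 weeks.
That remains the longest chain; total 26 weeks.

26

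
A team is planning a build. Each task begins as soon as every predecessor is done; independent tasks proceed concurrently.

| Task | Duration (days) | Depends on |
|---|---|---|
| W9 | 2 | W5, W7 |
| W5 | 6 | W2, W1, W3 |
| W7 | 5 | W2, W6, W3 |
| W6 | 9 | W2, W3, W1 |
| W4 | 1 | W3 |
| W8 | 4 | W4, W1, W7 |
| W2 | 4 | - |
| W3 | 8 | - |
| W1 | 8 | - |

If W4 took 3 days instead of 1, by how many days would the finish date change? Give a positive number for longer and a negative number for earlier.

As given, the longest chain is W1→W6→W7→W8 = 8+9+5+4 = 26, so the finish is 26 days.
W4 is off the critical path — its longest chain is 13 days, giving 13 of slack.
That remains the longest chain; total 26 days.
Change in finish: 26 − 26 = +0 days.

0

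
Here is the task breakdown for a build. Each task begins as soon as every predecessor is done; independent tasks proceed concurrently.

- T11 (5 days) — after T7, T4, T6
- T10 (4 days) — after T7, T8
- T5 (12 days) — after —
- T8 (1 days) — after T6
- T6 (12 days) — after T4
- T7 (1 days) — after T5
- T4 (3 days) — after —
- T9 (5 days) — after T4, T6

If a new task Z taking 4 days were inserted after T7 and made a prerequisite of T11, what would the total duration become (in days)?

22

Originally the job takes 20 days.
With Z inserted, T11 now waits for max(T7, T4, T6, Z).
New critical path: T5→T7→Z→T11 = 12+1+4+5 = 22 ⇒ 22 days.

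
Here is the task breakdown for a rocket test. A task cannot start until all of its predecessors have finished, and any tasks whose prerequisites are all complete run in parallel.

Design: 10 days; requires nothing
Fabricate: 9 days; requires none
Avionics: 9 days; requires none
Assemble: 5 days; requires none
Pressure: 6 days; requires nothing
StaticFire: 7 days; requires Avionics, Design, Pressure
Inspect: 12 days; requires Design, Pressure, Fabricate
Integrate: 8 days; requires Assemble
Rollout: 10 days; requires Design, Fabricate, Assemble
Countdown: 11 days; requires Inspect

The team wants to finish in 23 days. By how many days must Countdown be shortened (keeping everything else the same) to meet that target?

10

Current finish: 33 days; target: 23.
Countdown is on every critical path, so each day cut from Countdown cuts the finish by one (this holds down to a finish of 23).
Need 33 − 23 = 10 days off Countdown → Countdown becomes 1 day, finish becomes 23.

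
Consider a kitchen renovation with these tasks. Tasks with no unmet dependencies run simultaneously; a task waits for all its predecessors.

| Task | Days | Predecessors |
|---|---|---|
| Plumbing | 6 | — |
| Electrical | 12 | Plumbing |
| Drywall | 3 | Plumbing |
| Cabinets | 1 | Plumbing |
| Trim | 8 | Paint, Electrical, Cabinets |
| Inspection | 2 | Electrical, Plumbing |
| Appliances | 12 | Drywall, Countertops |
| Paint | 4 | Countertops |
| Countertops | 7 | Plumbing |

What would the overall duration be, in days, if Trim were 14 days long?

32

The binding path is Plumbing→Electrical→Trim = 6+12+8 = 26; finish at 26 days.
Trim lies on that path, so at 14 days the path becomes 32 days.
That remains the longest chain; total 32 days.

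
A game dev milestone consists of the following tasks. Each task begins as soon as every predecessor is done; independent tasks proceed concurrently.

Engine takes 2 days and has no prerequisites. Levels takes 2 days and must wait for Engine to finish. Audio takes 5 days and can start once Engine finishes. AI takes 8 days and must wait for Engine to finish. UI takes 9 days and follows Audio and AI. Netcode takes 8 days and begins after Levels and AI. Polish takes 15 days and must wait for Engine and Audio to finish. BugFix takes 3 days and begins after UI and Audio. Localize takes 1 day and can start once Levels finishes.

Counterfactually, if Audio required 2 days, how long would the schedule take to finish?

22

The binding path is Engine→Audio→Polish = 2+5+15 = 22; finish at 22 days.
Audio lies on that path, so at 2 days the path becomes 19 days.
The binding chain switches to Engine→AI→UI→BugFix = 2+8+9+3 = 22; finish 22 days.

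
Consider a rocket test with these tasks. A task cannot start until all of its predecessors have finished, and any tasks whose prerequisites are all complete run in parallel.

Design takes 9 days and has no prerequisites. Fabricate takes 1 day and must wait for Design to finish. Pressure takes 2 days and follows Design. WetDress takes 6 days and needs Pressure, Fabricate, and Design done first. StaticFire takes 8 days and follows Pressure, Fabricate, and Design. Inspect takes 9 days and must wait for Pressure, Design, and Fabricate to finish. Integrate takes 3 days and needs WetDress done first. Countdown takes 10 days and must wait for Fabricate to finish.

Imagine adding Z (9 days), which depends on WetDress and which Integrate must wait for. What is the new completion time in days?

Originally the job takes 20 days.
With Z inserted, Integrate now waits for max(WetDress, Z).
New critical path: Design→Pressure→WetDress→Z→Integrate = 9+2+6+9+3 = 29 ⇒ 29 days.

29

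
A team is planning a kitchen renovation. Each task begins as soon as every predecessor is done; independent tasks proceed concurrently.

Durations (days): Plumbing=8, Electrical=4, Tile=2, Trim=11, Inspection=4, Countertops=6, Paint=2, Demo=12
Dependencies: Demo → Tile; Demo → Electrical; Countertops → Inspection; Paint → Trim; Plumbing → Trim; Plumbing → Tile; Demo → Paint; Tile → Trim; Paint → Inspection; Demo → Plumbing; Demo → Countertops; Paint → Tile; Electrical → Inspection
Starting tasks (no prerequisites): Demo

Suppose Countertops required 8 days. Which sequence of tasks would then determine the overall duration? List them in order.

Demo, Plumbing, Tile, Trim

As given, the longest chain is Demo→Plumbing→Tile→Trim = 12+8+2+11 = 33, so the finish is 33 days.
The longest path through Countertops is only 22 days, so Countertops has float 11.
The critical path is still Demo→Plumbing→Tile→Trim; finish is now 33 days.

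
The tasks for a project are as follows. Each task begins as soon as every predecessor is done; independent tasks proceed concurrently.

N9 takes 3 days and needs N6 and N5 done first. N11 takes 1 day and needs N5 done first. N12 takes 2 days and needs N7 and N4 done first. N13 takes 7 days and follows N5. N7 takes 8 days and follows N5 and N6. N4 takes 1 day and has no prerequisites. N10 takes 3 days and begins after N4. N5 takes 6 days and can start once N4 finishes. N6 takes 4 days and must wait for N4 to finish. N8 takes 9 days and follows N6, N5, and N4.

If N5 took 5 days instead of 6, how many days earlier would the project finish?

1

Baseline: N4→N5→N7→N12 = 1+6+8+2 = 17 → 17 days.
N5 lies on that path, so at 5 days the path becomes 16 days.
That remains the longest chain; total 16 days.
Change in finish: 16 − 17 = -1 days.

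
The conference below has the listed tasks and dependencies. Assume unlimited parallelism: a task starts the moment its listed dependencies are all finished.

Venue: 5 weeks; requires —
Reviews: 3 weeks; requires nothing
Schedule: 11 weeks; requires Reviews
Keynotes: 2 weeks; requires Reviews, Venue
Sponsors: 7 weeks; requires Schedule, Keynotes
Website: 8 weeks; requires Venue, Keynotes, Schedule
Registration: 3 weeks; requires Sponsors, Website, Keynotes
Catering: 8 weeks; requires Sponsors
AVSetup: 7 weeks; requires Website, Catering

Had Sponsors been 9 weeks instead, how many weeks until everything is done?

As given, the longest chain is Reviews→Schedule→Sponsors→Catering→AVSetup = 3+11+7+8+7 = 36, so the finish is 36 weeks.
Sponsors lies on that path, so at 9 weeks the path becomes 38 weeks.
That remains the longest chain; total 38 weeks.

38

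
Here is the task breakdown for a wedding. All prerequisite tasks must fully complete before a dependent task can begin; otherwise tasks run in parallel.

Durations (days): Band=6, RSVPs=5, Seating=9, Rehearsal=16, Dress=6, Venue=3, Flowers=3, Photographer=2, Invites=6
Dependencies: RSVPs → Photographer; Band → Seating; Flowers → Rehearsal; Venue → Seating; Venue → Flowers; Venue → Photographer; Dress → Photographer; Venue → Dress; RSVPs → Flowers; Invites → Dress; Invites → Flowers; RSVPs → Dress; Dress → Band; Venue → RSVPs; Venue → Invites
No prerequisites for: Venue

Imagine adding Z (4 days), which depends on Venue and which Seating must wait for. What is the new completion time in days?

30

Originally the wedding takes 30 days.
With Z inserted, Seating now waits for max(Venue, Band, Z).
New critical path: Venue→Invites→Dress→Band→Seating = 3+6+6+6+9 = 30 ⇒ 30 days.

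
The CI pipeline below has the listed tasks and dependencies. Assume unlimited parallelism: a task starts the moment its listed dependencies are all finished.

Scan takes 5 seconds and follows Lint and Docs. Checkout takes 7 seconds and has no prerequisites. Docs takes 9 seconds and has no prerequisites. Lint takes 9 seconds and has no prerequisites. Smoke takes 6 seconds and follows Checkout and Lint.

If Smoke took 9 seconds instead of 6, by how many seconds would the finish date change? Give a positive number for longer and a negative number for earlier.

Critical path before the change: Lint→Smoke = 9+6 = 15 giving 15 seconds.
Since Smoke is critical, the +3 change carries straight to that chain (now 18 seconds).
The critical path is still Lint→Smoke; finish is now 18 seconds.
Change in finish: 18 − 15 = +3 seconds.

3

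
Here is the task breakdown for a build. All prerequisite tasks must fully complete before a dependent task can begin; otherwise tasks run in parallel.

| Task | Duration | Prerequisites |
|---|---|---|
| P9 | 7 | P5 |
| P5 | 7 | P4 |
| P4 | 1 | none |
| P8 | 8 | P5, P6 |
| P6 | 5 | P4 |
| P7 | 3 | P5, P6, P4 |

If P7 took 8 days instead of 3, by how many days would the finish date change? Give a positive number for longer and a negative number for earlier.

Critical path before the change: P4→P5→P8 = 1+7+8 = 16 giving 16 days.
P7 is off the critical path — its longest chain is 11 days, giving 5 of slack.
Now P4→P5→P7 = 1+7+8 = 16 is longest, so the finish becomes 16 days.
Change in finish: 16 − 16 = +0 days.

0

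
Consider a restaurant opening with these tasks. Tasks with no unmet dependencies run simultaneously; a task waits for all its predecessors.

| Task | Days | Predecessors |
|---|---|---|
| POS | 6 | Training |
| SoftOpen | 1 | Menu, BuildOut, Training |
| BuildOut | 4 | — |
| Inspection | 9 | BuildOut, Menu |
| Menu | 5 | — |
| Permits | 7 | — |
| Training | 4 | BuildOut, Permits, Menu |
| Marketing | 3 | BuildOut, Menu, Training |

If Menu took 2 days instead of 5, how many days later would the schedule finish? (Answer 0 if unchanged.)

Baseline: Permits→Training→POS = 7+4+6 = 17 → 17 days.
Menu is off the critical path — its longest chain is 15 days, giving 2 of slack.
The critical path is still Permits→Training→POS; finish is now 17 days.
Change in finish: 17 − 17 = +0 days.

0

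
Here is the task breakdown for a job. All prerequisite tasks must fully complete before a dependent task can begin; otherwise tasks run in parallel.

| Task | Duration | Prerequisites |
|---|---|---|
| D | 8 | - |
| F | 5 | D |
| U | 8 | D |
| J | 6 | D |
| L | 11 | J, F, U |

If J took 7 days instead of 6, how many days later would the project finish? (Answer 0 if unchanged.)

0

The binding path is D→U→L = 8+8+11 = 27; finish at 27 days.
J is off the critical path — its longest chain is 25 days, giving 2 of slack.
The critical path is still D→U→L; finish is now 27 days.
Change in finish: 27 − 27 = +0 days.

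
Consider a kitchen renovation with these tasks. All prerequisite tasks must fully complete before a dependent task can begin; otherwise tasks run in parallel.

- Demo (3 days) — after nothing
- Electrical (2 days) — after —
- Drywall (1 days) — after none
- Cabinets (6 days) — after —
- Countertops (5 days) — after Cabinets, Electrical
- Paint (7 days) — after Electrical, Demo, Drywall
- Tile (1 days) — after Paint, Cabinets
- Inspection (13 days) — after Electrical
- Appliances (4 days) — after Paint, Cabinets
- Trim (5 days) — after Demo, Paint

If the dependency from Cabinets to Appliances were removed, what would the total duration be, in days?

Before: longest chain Demo→Paint→Trim = 3+7+5 = 15, finish 15.
Dropping Cabinets→Appliances doesn't change Appliances's earliest start (10); another predecessor still binds.
After: Demo→Paint→Trim = 3+7+5 = 15 → 15 days.

15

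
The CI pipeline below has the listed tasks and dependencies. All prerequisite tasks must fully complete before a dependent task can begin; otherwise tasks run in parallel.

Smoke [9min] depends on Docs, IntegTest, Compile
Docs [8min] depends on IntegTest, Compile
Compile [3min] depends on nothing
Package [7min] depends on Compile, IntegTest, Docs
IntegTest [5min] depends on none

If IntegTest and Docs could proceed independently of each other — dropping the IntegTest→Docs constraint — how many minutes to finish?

Original critical path: IntegTest→Docs→Smoke = 5+8+9 = 22 ⇒ 22 minutes.
Without IntegTest→Docs, Docs's earliest start moves from 5 to 3.
The longest chain is now Compile→Docs→Smoke = 3+8+9 = 20, so the schedule takes 20 minutes.

20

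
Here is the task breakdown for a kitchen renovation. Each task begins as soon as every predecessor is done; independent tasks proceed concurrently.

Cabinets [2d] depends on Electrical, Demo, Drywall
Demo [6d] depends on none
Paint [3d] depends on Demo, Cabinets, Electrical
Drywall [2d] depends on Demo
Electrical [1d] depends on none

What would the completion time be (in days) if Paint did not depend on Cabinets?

10

Original critical path: Demo→Drywall→Cabinets→Paint = 6+2+2+3 = 13 ⇒ 13 days.
Without Cabinets→Paint, Paint's earliest start moves from 10 to 6.
New critical path: Demo→Drywall→Cabinets = 6+2+2 = 10 ⇒ 10 days.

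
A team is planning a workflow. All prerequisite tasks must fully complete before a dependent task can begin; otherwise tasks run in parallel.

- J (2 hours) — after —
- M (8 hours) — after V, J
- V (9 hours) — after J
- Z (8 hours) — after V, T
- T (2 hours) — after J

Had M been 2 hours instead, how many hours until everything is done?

19

Critical path before the change: J→V→M = 2+9+8 = 19 giving 19 hours.
M lies on that path, so at 2 hours the path becomes 13 hours.
New critical path: J→V→Z = 2+9+8 = 19 ⇒ 19 hours.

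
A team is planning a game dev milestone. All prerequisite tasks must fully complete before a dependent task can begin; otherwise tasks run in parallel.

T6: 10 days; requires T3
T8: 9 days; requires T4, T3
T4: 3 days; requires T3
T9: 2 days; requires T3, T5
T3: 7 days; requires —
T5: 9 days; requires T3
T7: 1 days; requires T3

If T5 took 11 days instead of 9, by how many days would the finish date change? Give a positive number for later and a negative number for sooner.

Baseline: T3→T4→T8 = 7+3+9 = 19 → 19 days.
T5 has 1 day of float (longest path through it is 18).
Now T3→T5→T9 = 7+11+2 = 20 is longest, so the finish becomes 20 days.
Change in finish: 20 − 19 = +1 days.

1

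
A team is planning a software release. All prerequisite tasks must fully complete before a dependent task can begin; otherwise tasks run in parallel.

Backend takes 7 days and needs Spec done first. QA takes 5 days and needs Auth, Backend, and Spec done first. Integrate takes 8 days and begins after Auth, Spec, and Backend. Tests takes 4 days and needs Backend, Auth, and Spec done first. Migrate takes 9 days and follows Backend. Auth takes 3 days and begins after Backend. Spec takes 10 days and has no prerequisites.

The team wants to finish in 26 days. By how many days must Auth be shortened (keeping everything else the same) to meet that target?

2

Current finish: 28 days; target: 26.
Auth is on every critical path, so each day cut from Auth cuts the finish by one (this holds down to a finish of 26).
Need 28 − 26 = 2 days off Auth → Auth becomes 1 day, finish becomes 26.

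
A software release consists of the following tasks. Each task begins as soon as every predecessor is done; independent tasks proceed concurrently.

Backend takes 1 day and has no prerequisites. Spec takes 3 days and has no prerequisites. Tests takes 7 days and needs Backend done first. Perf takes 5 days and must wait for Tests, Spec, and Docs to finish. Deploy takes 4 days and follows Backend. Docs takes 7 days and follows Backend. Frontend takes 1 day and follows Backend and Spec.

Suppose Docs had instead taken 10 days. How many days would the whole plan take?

16

As given, the longest chain is Backend→Docs→Perf = 1+7+5 = 13, so the finish is 13 days.
Docs lies on that path, so at 10 days the path becomes 16 days.
That remains the longest chain; total 16 days.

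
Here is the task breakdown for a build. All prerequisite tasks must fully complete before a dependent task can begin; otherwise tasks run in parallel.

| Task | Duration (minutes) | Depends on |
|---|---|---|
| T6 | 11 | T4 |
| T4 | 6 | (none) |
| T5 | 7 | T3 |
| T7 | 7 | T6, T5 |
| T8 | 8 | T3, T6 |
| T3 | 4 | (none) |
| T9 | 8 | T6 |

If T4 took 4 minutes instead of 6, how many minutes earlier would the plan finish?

As given, the longest chain is T4→T6→T8 = 6+11+8 = 25, so the finish is 25 minutes.
T4 lies on that path, so at 4 minutes the path becomes 23 minutes.
No other chain overtakes it, so the finish is 23 minutes.
Change in finish: 23 − 25 = -2 minutes.

2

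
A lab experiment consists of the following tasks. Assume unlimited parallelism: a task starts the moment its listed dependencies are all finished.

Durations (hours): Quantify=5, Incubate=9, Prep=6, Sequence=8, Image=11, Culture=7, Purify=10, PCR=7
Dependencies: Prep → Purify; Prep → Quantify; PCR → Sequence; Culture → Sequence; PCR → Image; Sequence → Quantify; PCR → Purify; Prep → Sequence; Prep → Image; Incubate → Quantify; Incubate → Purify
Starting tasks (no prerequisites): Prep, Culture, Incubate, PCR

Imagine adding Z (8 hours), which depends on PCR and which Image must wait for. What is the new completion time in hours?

26

Originally the schedule takes 20 hours.
With Z inserted, Image now waits for max(PCR, Prep, Z).
New critical path: PCR→Z→Image = 7+8+11 = 26 ⇒ 26 hours.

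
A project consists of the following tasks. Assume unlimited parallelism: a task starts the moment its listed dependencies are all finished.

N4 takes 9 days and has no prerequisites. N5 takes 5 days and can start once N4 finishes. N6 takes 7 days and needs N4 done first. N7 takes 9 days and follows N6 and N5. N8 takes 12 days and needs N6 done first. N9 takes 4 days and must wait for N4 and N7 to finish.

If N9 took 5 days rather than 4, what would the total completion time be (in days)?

As given, the longest chain is N4→N6→N7→N9 = 9+7+9+4 = 29, so the finish is 29 days.
N9 lies on that path, so at 5 days the path becomes 30 days.
The critical path is still N4→N6→N7→N9; finish is now 30 days.

30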